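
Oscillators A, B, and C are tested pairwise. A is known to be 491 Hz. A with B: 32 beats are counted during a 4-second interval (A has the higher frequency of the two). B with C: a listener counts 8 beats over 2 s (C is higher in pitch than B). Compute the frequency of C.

487 Hz

A–B: Beat frequency = 32/4 = 8 Hz.
B is below A, so f_B = 491 − 8 = 483 Hz.
B–C: Beat frequency = 8/2 = 4 Hz.
C is above B, so f_C = 483 + 4 = 487 Hz.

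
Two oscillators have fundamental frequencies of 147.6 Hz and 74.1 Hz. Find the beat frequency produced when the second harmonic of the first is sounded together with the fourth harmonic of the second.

Second harmonic of the first: 2·147.6 = 295.2 Hz.
Fourth harmonic of the second: 4·74.1 = 296.4 Hz.
f_beat = |295.2 − 296.4| = 1.2 Hz.

1.2 Hz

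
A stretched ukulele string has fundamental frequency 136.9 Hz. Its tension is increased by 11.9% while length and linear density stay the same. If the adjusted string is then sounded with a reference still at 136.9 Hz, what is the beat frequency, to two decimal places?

For a string, f ∝ √T, so the new frequency is 136.9·√1.119 = 144.8166 Hz.
f_beat = |144.8166 − 136.9| = 7.92 Hz.

7.92 Hz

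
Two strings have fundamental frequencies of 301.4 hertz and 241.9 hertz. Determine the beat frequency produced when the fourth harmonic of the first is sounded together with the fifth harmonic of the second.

3.9 Hz

Fourth harmonic of the first: 4·301.4 = 1205.6 Hz.
Fifth harmonic of the second: 5·241.9 = 1209.5 Hz.
f_beat = |1205.6 − 1209.5| = 3.9 Hz.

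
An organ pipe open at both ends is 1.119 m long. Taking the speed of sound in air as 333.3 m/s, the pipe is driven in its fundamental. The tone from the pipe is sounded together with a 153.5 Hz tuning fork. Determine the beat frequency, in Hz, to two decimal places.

4.57 Hz

Open pipe: f_n = n·v/(2L) = 1·333.3/(2·1.119) = 148.9276 Hz.
f_beat = |148.9276 − 153.5| = 4.57 Hz.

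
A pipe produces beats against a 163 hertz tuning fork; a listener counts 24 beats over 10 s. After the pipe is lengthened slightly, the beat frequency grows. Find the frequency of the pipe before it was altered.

Beat frequency = 24/10 = 2.4 Hz.
|f − 163| = 2.4, so the pipe was at either 160.6 Hz or 165.4 Hz.
A longer pipe has a lower fundamental; the adjustment lowers the pipe's frequency.
The beat rate rose, so the adjustment moved the pipe further from 163 Hz — it was already below the reference.

160.6 Hz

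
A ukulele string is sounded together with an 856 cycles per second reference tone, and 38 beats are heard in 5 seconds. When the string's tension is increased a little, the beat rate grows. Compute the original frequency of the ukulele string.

863.6 Hz

Beat frequency = 38/5 = 7.6 Hz.
|f − 856| = 7.6, so the ukulele string was at either 848.4 Hz or 863.6 Hz.
Higher tension means higher frequency; the adjustment raises the ukulele string's frequency.
The beat rate rose, so the adjustment moved the ukulele string further from 856 Hz — it was already above the reference.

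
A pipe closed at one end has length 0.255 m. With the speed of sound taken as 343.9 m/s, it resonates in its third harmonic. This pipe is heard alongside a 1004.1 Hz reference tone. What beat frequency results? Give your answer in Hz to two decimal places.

7.37 Hz

Closed pipe (odd harmonics): f_n = n·v/(4L) = 3·343.9/(4·0.255) = 1011.4706 Hz.
f_beat = |1011.4706 − 1004.1| = 7.37 Hz.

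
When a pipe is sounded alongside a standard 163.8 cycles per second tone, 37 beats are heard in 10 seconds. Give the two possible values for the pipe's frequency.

Beat frequency = 37/10 = 3.7 Hz.
|f − 163.8| = 3.7, so f = 163.8 ± 3.7.

160.1 Hz or 167.5 Hz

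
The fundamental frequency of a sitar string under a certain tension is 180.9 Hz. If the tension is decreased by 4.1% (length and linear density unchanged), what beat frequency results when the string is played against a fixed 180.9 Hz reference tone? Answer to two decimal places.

3.75 Hz

For a string, f ∝ √T, so the new frequency is 180.9·√0.959 = 177.1527 Hz.
f_beat = |177.1527 − 180.9| = 3.75 Hz.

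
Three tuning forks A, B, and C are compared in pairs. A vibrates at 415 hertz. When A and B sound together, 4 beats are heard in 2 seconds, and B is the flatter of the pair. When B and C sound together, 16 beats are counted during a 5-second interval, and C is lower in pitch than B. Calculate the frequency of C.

A–B: Beat frequency = 4/2 = 2 Hz.
B is below A, so f_B = 415 − 2 = 413 Hz.
B–C: Beat frequency = 16/5 = 3.2 Hz.
C is below B, so f_C = 413 − 3.2 = 409.8 Hz.

409.8 Hz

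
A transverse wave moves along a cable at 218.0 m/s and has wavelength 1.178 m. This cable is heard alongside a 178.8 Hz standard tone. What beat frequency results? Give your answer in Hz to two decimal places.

6.26 Hz

Source frequency f = v/λ = 218.0/1.178 = 185.0594 Hz.
f_beat = |185.0594 − 178.8| = 6.26 Hz.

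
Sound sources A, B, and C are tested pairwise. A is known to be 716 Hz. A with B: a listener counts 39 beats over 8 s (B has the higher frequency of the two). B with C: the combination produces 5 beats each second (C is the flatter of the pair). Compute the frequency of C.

A–B: Beat frequency = 39/8 = 4.875 Hz.
B is above A, so f_B = 716 + 4.875 = 720.875 Hz.
C is below B, so f_C = 720.875 − 5 = 715.875 Hz.

715.875 Hz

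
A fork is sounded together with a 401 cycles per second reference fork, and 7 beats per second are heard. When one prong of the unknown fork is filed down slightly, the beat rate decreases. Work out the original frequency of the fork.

394 Hz

|f − 401| = 7, so the fork was at either 394 Hz or 408 Hz.
Filing a prong removes mass and raises the fork's frequency; the adjustment raises the fork's frequency.
The beat rate fell, so the adjustment moved the fork toward 401 Hz — it must have started below the reference.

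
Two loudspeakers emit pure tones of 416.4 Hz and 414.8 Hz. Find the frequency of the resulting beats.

f_beat = |f₁ − f₂|.
|416.4 − 414.8| = 1.6 Hz.

1.6 Hz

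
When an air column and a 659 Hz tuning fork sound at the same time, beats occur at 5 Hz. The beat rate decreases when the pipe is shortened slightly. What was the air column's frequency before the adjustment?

654 Hz

|f − 659| = 5, so the air column was at either 654 Hz or 664 Hz.
A shorter pipe has a higher fundamental; the adjustment raises the air column's frequency.
The beat rate fell, so the adjustment moved the air column toward 659 Hz — it must have started below the reference.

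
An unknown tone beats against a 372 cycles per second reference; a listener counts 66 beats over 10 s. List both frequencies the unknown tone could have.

365.4 Hz or 378.6 Hz

Beat frequency = 66/10 = 6.6 Hz.
|f − 372| = 6.6, so f = 372 ± 6.6.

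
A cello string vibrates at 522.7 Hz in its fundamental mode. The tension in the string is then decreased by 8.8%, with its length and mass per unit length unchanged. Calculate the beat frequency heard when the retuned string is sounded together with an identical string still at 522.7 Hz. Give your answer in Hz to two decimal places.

23.53 Hz

For a string, f ∝ √T, so the new frequency is 522.7·√0.912 = 499.1717 Hz.
f_beat = |499.1717 − 522.7| = 23.53 Hz.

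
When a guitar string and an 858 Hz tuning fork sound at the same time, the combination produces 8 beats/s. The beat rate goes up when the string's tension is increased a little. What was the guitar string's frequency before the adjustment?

866 Hz

|f − 858| = 8, so the guitar string was at either 850 Hz or 866 Hz.
Higher tension means higher frequency; the adjustment raises the guitar string's frequency.
The beat rate rose, so the adjustment moved the guitar string further from 858 Hz — it was already above the reference.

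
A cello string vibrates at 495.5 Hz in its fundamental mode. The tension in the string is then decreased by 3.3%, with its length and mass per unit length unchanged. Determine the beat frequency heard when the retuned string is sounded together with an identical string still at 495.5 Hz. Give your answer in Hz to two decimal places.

8.24 Hz

For a string, f ∝ √T, so the new frequency is 495.5·√0.967 = 487.2557 Hz.
f_beat = |487.2557 − 495.5| = 8.24 Hz.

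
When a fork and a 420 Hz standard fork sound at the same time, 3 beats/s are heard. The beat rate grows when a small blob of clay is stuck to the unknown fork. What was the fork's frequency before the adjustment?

417 Hz

|f − 420| = 3, so the fork was at either 417 Hz or 423 Hz.
Adding mass to a fork lowers its frequency; the adjustment lowers the fork's frequency.
The beat rate rose, so the adjustment moved the fork further from 420 Hz — it was already below the reference.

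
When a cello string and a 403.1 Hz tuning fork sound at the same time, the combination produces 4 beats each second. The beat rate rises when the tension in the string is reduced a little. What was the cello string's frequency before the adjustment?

399.1 Hz

|f − 403.1| = 4, so the cello string was at either 399.1 Hz or 407.1 Hz.
Lower tension means lower frequency; the adjustment lowers the cello string's frequency.
The beat rate rose, so the adjustment moved the cello string further from 403.1 Hz — it was already below the reference.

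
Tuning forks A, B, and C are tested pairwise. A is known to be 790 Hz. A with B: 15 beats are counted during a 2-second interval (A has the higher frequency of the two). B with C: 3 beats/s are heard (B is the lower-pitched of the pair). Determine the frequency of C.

785.5 Hz

A–B: Beat frequency = 15/2 = 7.5 Hz.
B is below A, so f_B = 790 − 7.5 = 782.5 Hz.
C is above B, so f_C = 782.5 + 3 = 785.5 Hz.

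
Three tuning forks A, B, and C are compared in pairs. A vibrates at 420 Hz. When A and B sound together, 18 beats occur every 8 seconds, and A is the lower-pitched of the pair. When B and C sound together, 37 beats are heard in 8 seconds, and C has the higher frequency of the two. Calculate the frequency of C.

426.875 Hz

A–B: Beat frequency = 18/8 = 2.25 Hz.
B is above A, so f_B = 420 + 2.25 = 422.25 Hz.
B–C: Beat frequency = 37/8 = 4.625 Hz.
C is above B, so f_C = 422.25 + 4.625 = 426.875 Hz.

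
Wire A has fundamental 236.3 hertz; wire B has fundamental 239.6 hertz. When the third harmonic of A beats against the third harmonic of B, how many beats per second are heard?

Third harmonic of the first: 3·236.3 = 708.9 Hz.
Third harmonic of the second: 3·239.6 = 718.8 Hz.
f_beat = |708.9 − 718.8| = 9.9 Hz.

9.9 Hz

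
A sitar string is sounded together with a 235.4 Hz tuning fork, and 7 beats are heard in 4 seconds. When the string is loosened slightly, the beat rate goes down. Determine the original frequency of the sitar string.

237.15 Hz

Beat frequency = 7/4 = 1.75 Hz.
|f − 235.4| = 1.75, so the sitar string was at either 233.65 Hz or 237.15 Hz.
Reducing tension lowers a string's frequency; the adjustment lowers the sitar string's frequency.
The beat rate fell, so the adjustment moved the sitar string toward 235.4 Hz — it must have started above the reference.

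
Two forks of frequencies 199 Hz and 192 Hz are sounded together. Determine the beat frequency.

7 Hz

The beat frequency equals the magnitude of the frequency difference.
|199 − 192| = 7 Hz.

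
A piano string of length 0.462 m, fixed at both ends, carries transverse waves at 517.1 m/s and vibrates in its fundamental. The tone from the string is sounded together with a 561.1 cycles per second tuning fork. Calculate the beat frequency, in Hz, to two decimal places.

For a string fixed at both ends, f_n = n·v/(2L) = 1·517.1/(2·0.462) = 559.6320 Hz.
f_beat = |559.6320 − 561.1| = 1.47 Hz.

1.47 Hz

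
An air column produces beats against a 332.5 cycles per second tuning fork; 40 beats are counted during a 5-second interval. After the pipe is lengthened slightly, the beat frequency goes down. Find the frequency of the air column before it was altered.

Beat frequency = 40/5 = 8 Hz.
|f − 332.5| = 8, so the air column was at either 324.5 Hz or 340.5 Hz.
A longer pipe has a lower fundamental; the adjustment lowers the air column's frequency.
The beat rate fell, so the adjustment moved the air column toward 332.5 Hz — it must have started above the reference.

340.5 Hz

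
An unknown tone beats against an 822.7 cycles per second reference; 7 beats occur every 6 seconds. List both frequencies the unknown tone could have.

821.5333 Hz or 823.8667 Hz

Beat frequency = 7/6 = 1.1667 Hz.
|f − 822.7| = 1.1667, so f = 822.7 ± 1.1667.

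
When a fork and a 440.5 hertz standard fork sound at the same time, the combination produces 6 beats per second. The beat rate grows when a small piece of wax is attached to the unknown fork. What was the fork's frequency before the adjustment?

434.5 Hz

|f − 440.5| = 6, so the fork was at either 434.5 Hz or 446.5 Hz.
Loading a fork with wax lowers its frequency; the adjustment lowers the fork's frequency.
The beat rate rose, so the adjustment moved the fork further from 440.5 Hz — it was already below the reference.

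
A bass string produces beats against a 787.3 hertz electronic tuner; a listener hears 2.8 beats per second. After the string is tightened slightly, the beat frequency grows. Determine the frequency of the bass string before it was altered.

790.1 Hz

|f − 787.3| = 2.8, so the bass string was at either 784.5 Hz or 790.1 Hz.
Increasing tension raises a string's frequency; the adjustment raises the bass string's frequency.
The beat rate rose, so the adjustment moved the bass string further from 787.3 Hz — it was already above the reference.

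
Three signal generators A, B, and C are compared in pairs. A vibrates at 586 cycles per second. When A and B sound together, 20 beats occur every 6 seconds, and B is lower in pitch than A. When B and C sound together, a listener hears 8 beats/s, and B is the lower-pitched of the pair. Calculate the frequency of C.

590.6667 Hz

A–B: Beat frequency = 20/6 = 3.3333 Hz.
B is below A, so f_B = 586 − 3.3333 = 582.6667 Hz.
C is above B, so f_C = 582.6667 + 8 = 590.6667 Hz.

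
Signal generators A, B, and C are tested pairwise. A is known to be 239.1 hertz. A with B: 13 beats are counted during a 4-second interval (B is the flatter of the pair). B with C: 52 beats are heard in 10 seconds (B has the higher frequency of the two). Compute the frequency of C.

230.65 Hz

A–B: Beat frequency = 13/4 = 3.25 Hz.
B is below A, so f_B = 239.1 − 3.25 = 235.85 Hz.
B–C: Beat frequency = 52/10 = 5.2 Hz.
C is below B, so f_C = 235.85 − 5.2 = 230.65 Hz.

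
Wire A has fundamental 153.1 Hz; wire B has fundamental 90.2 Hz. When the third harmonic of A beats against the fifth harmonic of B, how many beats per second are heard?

8.3 Hz

Third harmonic of the first: 3·153.1 = 459.3 Hz.
Fifth harmonic of the second: 5·90.2 = 451.0 Hz.
f_beat = |459.3 − 451.0| = 8.3 Hz.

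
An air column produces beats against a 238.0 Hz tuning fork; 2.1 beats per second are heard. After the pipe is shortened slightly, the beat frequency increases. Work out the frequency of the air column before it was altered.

240.1 Hz

|f − 238.0| = 2.1, so the air column was at either 235.9 Hz or 240.1 Hz.
A shorter pipe has a higher fundamental; the adjustment raises the air column's frequency.
The beat rate rose, so the adjustment moved the air column further from 238.0 Hz — it was already above the reference.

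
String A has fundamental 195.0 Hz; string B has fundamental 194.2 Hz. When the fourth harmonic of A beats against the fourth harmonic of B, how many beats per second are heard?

Fourth harmonic of the first: 4·195.0 = 780.0 Hz.
Fourth harmonic of the second: 4·194.2 = 776.8 Hz.
f_beat = |780.0 − 776.8| = 3.2 Hz.

3.2 Hz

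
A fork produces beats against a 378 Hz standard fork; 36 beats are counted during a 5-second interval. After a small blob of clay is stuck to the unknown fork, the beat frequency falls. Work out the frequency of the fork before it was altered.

Beat frequency = 36/5 = 7.2 Hz.
|f − 378| = 7.2, so the fork was at either 370.8 Hz or 385.2 Hz.
Adding mass to a fork lowers its frequency; the adjustment lowers the fork's frequency.
The beat rate fell, so the adjustment moved the fork toward 378 Hz — it must have started above the reference.

385.2 Hz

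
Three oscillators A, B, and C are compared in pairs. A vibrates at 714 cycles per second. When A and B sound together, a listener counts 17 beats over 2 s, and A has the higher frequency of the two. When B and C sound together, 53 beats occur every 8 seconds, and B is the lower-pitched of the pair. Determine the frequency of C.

712.125 Hz

A–B: Beat frequency = 17/2 = 8.5 Hz.
B is below A, so f_B = 714 − 8.5 = 705.5 Hz.
B–C: Beat frequency = 53/8 = 6.625 Hz.
C is above B, so f_C = 705.5 + 6.625 = 712.125 Hz.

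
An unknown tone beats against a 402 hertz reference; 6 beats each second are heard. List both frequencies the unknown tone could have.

396 Hz or 408 Hz

|f − 402| = 6, so f = 402 ± 6.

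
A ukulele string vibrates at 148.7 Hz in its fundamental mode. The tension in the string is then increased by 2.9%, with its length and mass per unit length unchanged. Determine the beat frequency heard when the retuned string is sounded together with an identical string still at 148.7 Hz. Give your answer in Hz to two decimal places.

For a string, f ∝ √T, so the new frequency is 148.7·√1.029 = 150.8407 Hz.
f_beat = |150.8407 − 148.7| = 2.14 Hz.

2.14 Hz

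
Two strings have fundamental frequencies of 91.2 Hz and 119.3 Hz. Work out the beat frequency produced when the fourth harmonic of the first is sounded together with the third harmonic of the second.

Fourth harmonic of the first: 4·91.2 = 364.8 Hz.
Third harmonic of the second: 3·119.3 = 357.9 Hz.
f_beat = |364.8 − 357.9| = 6.9 Hz.

6.9 Hz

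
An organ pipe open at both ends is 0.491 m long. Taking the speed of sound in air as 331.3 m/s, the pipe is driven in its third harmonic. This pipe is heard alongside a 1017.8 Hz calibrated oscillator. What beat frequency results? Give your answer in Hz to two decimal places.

Open pipe: f_n = n·v/(2L) = 3·331.3/(2·0.491) = 1012.1181 Hz.
f_beat = |1012.1181 − 1017.8| = 5.68 Hz.

5.68 Hz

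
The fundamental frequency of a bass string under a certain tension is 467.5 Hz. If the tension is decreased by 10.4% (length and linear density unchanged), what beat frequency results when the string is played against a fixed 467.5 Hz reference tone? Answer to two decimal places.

24.98 Hz

For a string, f ∝ √T, so the new frequency is 467.5·√0.896 = 442.5228 Hz.
f_beat = |442.5228 − 467.5| = 24.98 Hz.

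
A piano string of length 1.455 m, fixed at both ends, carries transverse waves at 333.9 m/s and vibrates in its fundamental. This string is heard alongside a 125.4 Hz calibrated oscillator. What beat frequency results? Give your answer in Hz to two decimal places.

10.66 Hz

For a string fixed at both ends, f_n = n·v/(2L) = 1·333.9/(2·1.455) = 114.7423 Hz.
f_beat = |114.7423 − 125.4| = 10.66 Hz.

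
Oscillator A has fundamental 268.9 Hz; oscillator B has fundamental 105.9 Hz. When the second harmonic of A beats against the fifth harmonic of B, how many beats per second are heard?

Second harmonic of the first: 2·268.9 = 537.8 Hz.
Fifth harmonic of the second: 5·105.9 = 529.5 Hz.
f_beat = |537.8 − 529.5| = 8.3 Hz.

8.3 Hz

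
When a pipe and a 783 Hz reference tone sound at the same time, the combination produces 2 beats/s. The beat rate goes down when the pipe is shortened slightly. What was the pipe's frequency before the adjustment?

781 Hz

|f − 783| = 2, so the pipe was at either 781 Hz or 785 Hz.
A shorter pipe has a higher fundamental; the adjustment raises the pipe's frequency.
The beat rate fell, so the adjustment moved the pipe toward 783 Hz — it must have started below the reference.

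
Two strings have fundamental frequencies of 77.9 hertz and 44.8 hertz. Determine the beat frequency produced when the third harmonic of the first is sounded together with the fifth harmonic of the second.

9.7 Hz

Third harmonic of the first: 3·77.9 = 233.7 Hz.
Fifth harmonic of the second: 5·44.8 = 224.0 Hz.
f_beat = |233.7 − 224.0| = 9.7 Hz.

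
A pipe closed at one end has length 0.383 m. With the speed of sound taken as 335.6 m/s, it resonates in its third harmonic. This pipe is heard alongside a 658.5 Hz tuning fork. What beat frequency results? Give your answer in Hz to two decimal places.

Closed pipe (odd harmonics): f_n = n·v/(4L) = 3·335.6/(4·0.383) = 657.1802 Hz.
f_beat = |657.1802 − 658.5| = 1.32 Hz.

1.32 Hz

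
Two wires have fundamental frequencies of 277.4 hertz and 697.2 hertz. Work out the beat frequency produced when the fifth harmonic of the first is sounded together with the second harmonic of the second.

Fifth harmonic of the first: 5·277.4 = 1387.0 Hz.
Second harmonic of the second: 2·697.2 = 1394.4 Hz.
f_beat = |1387.0 − 1394.4| = 7.4 Hz.

7.4 Hz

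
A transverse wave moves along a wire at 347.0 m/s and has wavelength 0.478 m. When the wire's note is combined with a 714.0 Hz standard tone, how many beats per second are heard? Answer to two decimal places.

Source frequency f = v/λ = 347.0/0.478 = 725.9414 Hz.
f_beat = |725.9414 − 714.0| = 11.94 Hz.

11.94 Hz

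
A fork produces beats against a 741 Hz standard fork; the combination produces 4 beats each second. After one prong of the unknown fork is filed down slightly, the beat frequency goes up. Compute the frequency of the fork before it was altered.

|f − 741| = 4, so the fork was at either 737 Hz or 745 Hz.
Filing a prong removes mass and raises the fork's frequency; the adjustment raises the fork's frequency.
The beat rate rose, so the adjustment moved the fork further from 741 Hz — it was already above the reference.

745 Hz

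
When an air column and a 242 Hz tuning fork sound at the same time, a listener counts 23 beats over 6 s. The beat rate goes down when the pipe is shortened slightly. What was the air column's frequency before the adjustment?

Beat frequency = 23/6 = 3.8333 Hz.
|f − 242| = 3.8333, so the air column was at either 238.1667 Hz or 245.8333 Hz.
A shorter pipe has a higher fundamental; the adjustment raises the air column's frequency.
The beat rate fell, so the adjustment moved the air column toward 242 Hz — it must have started below the reference.

238.1667 Hz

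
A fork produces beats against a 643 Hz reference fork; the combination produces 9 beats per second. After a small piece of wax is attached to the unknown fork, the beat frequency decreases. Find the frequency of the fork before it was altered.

652 Hz

|f − 643| = 9, so the fork was at either 634 Hz or 652 Hz.
Loading a fork with wax lowers its frequency; the adjustment lowers the fork's frequency.
The beat rate fell, so the adjustment moved the fork toward 643 Hz — it must have started above the reference.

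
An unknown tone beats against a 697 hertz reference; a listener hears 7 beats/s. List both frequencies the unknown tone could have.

690 Hz or 704 Hz

|f − 697| = 7, so f = 697 ± 7.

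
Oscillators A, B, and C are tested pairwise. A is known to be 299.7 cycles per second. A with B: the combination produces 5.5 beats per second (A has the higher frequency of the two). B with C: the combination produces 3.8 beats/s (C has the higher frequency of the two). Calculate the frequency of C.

298 Hz

B is below A, so f_B = 299.7 − 5.5 = 294.2 Hz.
C is above B, so f_C = 294.2 + 3.8 = 298 Hz.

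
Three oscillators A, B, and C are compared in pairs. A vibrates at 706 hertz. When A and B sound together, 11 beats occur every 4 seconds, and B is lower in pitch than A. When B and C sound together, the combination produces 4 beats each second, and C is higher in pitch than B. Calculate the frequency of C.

A–B: Beat frequency = 11/4 = 2.75 Hz.
B is below A, so f_B = 706 − 2.75 = 703.25 Hz.
C is above B, so f_C = 703.25 + 4 = 707.25 Hz.

707.25 Hz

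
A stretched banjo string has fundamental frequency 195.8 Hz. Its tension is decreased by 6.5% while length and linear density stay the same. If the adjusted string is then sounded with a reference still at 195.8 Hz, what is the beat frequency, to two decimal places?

For a string, f ∝ √T, so the new frequency is 195.8·√0.935 = 189.3296 Hz.
f_beat = |189.3296 − 195.8| = 6.47 Hz.

6.47 Hz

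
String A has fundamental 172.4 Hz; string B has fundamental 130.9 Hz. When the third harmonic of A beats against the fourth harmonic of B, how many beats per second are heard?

Third harmonic of the first: 3·172.4 = 517.2 Hz.
Fourth harmonic of the second: 4·130.9 = 523.6 Hz.
f_beat = |517.2 − 523.6| = 6.4 Hz.

6.4 Hz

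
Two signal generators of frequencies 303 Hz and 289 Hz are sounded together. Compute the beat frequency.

14 Hz

f_beat = |f₁ − f₂|.
|303 − 289| = 14 Hz.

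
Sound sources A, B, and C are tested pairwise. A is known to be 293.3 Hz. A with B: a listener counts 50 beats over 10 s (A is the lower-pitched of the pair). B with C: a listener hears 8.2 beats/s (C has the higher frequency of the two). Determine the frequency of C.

A–B: Beat frequency = 50/10 = 5 Hz.
B is above A, so f_B = 293.3 + 5 = 298.3 Hz.
C is above B, so f_C = 298.3 + 8.2 = 306.5 Hz.

306.5 Hz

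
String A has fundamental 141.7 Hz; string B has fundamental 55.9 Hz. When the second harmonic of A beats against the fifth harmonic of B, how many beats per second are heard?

Second harmonic of the first: 2·141.7 = 283.4 Hz.
Fifth harmonic of the second: 5·55.9 = 279.5 Hz.
f_beat = |283.4 − 279.5| = 3.9 Hz.

3.9 Hz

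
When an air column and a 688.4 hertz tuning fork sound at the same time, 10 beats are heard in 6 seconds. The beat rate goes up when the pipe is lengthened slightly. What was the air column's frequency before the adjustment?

686.7333 Hz

Beat frequency = 10/6 = 1.6667 Hz.
|f − 688.4| = 1.6667, so the air column was at either 686.7333 Hz or 690.0667 Hz.
A longer pipe has a lower fundamental; the adjustment lowers the air column's frequency.
The beat rate rose, so the adjustment moved the air column further from 688.4 Hz — it was already below the reference.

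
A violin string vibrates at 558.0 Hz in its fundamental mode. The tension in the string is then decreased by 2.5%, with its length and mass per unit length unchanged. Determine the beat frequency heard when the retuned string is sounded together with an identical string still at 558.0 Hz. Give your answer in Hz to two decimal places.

For a string, f ∝ √T, so the new frequency is 558.0·√0.975 = 550.9809 Hz.
f_beat = |550.9809 − 558.0| = 7.02 Hz.

7.02 Hz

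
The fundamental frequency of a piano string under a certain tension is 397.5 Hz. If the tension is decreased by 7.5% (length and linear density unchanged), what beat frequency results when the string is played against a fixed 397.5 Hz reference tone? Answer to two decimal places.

15.20 Hz

For a string, f ∝ √T, so the new frequency is 397.5·√0.925 = 382.3033 Hz.
f_beat = |382.3033 − 397.5| = 15.20 Hz.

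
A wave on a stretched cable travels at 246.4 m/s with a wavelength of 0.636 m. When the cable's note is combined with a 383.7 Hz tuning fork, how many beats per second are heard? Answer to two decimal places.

3.72 Hz

Source frequency f = v/λ = 246.4/0.636 = 387.4214 Hz.
f_beat = |387.4214 − 383.7| = 3.72 Hz.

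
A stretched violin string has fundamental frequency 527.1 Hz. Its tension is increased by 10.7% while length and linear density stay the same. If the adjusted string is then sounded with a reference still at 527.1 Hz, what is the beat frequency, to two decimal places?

For a string, f ∝ √T, so the new frequency is 527.1·√1.107 = 554.5833 Hz.
f_beat = |554.5833 − 527.1| = 27.48 Hz.

27.48 Hz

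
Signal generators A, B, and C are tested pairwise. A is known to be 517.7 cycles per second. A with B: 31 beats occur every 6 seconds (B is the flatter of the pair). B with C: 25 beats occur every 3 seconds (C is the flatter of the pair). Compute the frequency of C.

504.2 Hz

A–B: Beat frequency = 31/6 = 5.1667 Hz.
B is below A, so f_B = 517.7 − 5.1667 = 512.5333 Hz.
B–C: Beat frequency = 25/3 = 8.3333 Hz.
C is below B, so f_C = 512.5333 − 8.3333 = 504.2 Hz.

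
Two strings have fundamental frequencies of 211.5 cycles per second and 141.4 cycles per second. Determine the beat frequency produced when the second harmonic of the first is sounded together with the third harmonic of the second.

Second harmonic of the first: 2·211.5 = 423.0 Hz.
Third harmonic of the second: 3·141.4 = 424.2 Hz.
f_beat = |423.0 − 424.2| = 1.2 Hz.

1.2 Hz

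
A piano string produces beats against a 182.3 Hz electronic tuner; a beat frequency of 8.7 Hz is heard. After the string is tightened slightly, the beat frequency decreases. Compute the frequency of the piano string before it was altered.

|f − 182.3| = 8.7, so the piano string was at either 173.6 Hz or 191 Hz.
Increasing tension raises a string's frequency; the adjustment raises the piano string's frequency.
The beat rate fell, so the adjustment moved the piano string toward 182.3 Hz — it must have started below the reference.

173.6 Hz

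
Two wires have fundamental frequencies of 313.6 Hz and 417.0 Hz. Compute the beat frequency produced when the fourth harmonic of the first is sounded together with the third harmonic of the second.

Fourth harmonic of the first: 4·313.6 = 1254.4 Hz.
Third harmonic of the second: 3·417.0 = 1251.0 Hz.
f_beat = |1254.4 − 1251.0| = 3.4 Hz.

3.4 Hz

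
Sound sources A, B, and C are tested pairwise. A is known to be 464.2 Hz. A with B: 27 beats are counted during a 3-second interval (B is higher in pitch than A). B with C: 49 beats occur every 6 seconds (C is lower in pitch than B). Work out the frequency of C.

A–B: Beat frequency = 27/3 = 9 Hz.
B is above A, so f_B = 464.2 + 9 = 473.2 Hz.
B–C: Beat frequency = 49/6 = 8.1667 Hz.
C is below B, so f_C = 473.2 − 8.1667 = 465.0333 Hz.

465.0333 Hz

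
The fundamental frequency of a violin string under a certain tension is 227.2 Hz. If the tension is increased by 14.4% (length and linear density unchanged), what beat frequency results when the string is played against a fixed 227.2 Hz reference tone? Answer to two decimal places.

For a string, f ∝ √T, so the new frequency is 227.2·√1.144 = 243.0084 Hz.
f_beat = |243.0084 − 227.2| = 15.81 Hz.

15.81 Hz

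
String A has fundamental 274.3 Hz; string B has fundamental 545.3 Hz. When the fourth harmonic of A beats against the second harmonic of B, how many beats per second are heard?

Fourth harmonic of the first: 4·274.3 = 1097.2 Hz.
Second harmonic of the second: 2·545.3 = 1090.6 Hz.
f_beat = |1097.2 − 1090.6| = 6.6 Hz.

6.6 Hz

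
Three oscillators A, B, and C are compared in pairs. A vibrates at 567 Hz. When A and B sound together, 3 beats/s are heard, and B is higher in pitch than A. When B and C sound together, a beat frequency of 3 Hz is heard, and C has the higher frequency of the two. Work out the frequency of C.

573 Hz

B is above A, so f_B = 567 + 3 = 570 Hz.
C is above B, so f_C = 570 + 3 = 573 Hz.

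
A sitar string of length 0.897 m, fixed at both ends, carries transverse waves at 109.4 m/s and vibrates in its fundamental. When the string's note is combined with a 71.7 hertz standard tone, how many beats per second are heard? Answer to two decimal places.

10.72 Hz

For a string fixed at both ends, f_n = n·v/(2L) = 1·109.4/(2·0.897) = 60.9810 Hz.
f_beat = |60.9810 − 71.7| = 10.72 Hz.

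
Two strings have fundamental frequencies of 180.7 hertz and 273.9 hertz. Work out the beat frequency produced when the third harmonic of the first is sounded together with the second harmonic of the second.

5.7 Hz

Third harmonic of the first: 3·180.7 = 542.1 Hz.
Second harmonic of the second: 2·273.9 = 547.8 Hz.
f_beat = |542.1 − 547.8| = 5.7 Hz.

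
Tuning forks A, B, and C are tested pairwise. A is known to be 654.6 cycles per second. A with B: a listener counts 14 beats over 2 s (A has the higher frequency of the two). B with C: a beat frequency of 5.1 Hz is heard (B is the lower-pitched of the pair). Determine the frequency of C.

A–B: Beat frequency = 14/2 = 7 Hz.
B is below A, so f_B = 654.6 − 7 = 647.6 Hz.
C is above B, so f_C = 647.6 + 5.1 = 652.7 Hz.

652.7 Hz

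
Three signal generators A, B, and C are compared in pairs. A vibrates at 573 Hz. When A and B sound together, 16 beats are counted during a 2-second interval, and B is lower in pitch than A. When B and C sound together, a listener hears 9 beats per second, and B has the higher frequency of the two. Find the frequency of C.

A–B: Beat frequency = 16/2 = 8 Hz.
B is below A, so f_B = 573 − 8 = 565 Hz.
C is below B, so f_C = 565 − 9 = 556 Hz.

556 Hz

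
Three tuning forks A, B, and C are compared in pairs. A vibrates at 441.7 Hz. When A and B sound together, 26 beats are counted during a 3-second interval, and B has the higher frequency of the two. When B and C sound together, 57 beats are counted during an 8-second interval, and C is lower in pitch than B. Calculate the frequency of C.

A–B: Beat frequency = 26/3 = 8.6667 Hz.
B is above A, so f_B = 441.7 + 8.6667 = 450.3667 Hz.
B–C: Beat frequency = 57/8 = 7.125 Hz.
C is below B, so f_C = 450.3667 − 7.125 = 443.2417 Hz.

443.2417 Hz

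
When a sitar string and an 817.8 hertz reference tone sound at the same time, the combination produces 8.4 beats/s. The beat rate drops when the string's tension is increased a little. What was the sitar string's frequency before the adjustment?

|f − 817.8| = 8.4, so the sitar string was at either 809.4 Hz or 826.2 Hz.
Higher tension means higher frequency; the adjustment raises the sitar string's frequency.
The beat rate fell, so the adjustment moved the sitar string toward 817.8 Hz — it must have started below the reference.

809.4 Hz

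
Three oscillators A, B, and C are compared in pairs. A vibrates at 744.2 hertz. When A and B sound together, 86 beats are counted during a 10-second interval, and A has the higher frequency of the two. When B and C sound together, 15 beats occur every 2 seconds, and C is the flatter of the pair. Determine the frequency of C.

A–B: Beat frequency = 86/10 = 8.6 Hz.
B is below A, so f_B = 744.2 − 8.6 = 735.6 Hz.
B–C: Beat frequency = 15/2 = 7.5 Hz.
C is below B, so f_C = 735.6 − 7.5 = 728.1 Hz.

728.1 Hz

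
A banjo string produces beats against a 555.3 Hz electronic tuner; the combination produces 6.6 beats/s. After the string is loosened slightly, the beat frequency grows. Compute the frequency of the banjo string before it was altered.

|f − 555.3| = 6.6, so the banjo string was at either 548.7 Hz or 561.9 Hz.
Reducing tension lowers a string's frequency; the adjustment lowers the banjo string's frequency.
The beat rate rose, so the adjustment moved the banjo string further from 555.3 Hz — it was already below the reference.

548.7 Hz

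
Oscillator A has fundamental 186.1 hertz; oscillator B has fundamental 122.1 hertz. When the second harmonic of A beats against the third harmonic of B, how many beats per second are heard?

Second harmonic of the first: 2·186.1 = 372.2 Hz.
Third harmonic of the second: 3·122.1 = 366.3 Hz.
f_beat = |372.2 − 366.3| = 5.9 Hz.

5.9 Hz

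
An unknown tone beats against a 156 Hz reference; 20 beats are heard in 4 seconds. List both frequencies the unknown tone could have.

151 Hz or 161 Hz

Beat frequency = 20/4 = 5 Hz.
|f − 156| = 5, so f = 156 ± 5.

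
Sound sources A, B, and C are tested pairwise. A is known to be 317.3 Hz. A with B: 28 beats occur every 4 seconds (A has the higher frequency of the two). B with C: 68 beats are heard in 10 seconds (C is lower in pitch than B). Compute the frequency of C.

303.5 Hz

A–B: Beat frequency = 28/4 = 7 Hz.
B is below A, so f_B = 317.3 − 7 = 310.3 Hz.
B–C: Beat frequency = 68/10 = 6.8 Hz.
C is below B, so f_C = 310.3 − 6.8 = 303.5 Hz.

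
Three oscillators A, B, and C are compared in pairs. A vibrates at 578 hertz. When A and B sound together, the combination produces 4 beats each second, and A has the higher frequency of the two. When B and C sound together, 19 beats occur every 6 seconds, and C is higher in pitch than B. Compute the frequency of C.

577.1667 Hz

B is below A, so f_B = 578 − 4 = 574 Hz.
B–C: Beat frequency = 19/6 = 3.1667 Hz.
C is above B, so f_C = 574 + 3.1667 = 577.1667 Hz.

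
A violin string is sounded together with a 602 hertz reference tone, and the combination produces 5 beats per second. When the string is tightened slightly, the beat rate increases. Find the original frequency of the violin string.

|f − 602| = 5, so the violin string was at either 597 Hz or 607 Hz.
Increasing tension raises a string's frequency; the adjustment raises the violin string's frequency.
The beat rate rose, so the adjustment moved the violin string further from 602 Hz — it was already above the reference.

607 Hz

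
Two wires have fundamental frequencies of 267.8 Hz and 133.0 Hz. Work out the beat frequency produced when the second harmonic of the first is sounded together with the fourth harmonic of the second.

Second harmonic of the first: 2·267.8 = 535.6 Hz.
Fourth harmonic of the second: 4·133.0 = 532.0 Hz.
f_beat = |535.6 − 532.0| = 3.6 Hz.

3.6 Hz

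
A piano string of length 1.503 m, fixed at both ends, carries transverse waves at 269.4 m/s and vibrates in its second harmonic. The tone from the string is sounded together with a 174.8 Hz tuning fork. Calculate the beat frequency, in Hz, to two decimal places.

For a string fixed at both ends, f_n = n·v/(2L) = 2·269.4/(2·1.503) = 179.2415 Hz.
f_beat = |179.2415 − 174.8| = 4.44 Hz.

4.44 Hz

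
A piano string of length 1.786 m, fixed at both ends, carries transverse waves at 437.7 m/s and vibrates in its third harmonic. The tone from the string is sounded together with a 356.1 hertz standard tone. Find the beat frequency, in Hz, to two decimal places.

11.51 Hz

For a string fixed at both ends, f_n = n·v/(2L) = 3·437.7/(2·1.786) = 367.6092 Hz.
f_beat = |367.6092 − 356.1| = 11.51 Hz.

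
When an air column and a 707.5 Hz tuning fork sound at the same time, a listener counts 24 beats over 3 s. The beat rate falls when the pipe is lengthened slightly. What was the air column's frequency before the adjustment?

715.5 Hz

Beat frequency = 24/3 = 8 Hz.
|f − 707.5| = 8, so the air column was at either 699.5 Hz or 715.5 Hz.
A longer pipe has a lower fundamental; the adjustment lowers the air column's frequency.
The beat rate fell, so the adjustment moved the air column toward 707.5 Hz — it must have started above the reference.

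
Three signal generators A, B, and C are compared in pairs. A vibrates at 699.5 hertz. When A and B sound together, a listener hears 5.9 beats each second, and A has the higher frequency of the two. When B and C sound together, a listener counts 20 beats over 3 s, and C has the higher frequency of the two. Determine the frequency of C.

700.2667 Hz

B is below A, so f_B = 699.5 − 5.9 = 693.6 Hz.
B–C: Beat frequency = 20/3 = 6.6667 Hz.
C is above B, so f_C = 693.6 + 6.6667 = 700.2667 Hz.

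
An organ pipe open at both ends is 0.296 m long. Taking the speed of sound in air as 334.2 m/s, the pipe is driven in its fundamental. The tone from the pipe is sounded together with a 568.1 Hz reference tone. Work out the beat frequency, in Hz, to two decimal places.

Open pipe: f_n = n·v/(2L) = 1·334.2/(2·0.296) = 564.5270 Hz.
f_beat = |564.5270 − 568.1| = 3.57 Hz.

3.57 Hz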